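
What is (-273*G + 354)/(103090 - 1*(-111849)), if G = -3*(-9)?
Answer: -7017/214939 ≈ -0.032646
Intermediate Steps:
G = 27
(-273*G + 354)/(103090 - 1*(-111849)) = (-273*27 + 354)/(103090 - 1*(-111849)) = (-7371 + 354)/(103090 + 111849) = -7017/214939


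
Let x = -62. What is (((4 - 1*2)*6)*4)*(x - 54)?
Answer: -5568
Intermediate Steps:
(((4 - 1*2)*6)*4)*(x - 54) = (((4 - 1*2)*6)*4)*(-62 - 54) = (((4 - 2)*6)*4)*(-116) = ((2*6)*4)*(-116) = (12*4)*(-116) = 48*(-116) = -5568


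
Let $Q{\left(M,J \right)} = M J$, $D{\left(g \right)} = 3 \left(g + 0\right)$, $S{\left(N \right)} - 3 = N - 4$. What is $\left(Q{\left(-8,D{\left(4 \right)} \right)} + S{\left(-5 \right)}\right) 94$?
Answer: $-9588$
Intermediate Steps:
$S{\left(N \right)} = -1 + N$ ($S{\left(N \right)} = 3 + \left(N - 4\right) = 3 + \left(-4 + N\right) = -1 + N$)
$D{\left(g \right)} = 3 g$
$Q{\left(M,J \right)} = J M$
$\left(Q{\left(-8,D{\left(4 \right)} \right)} + S{\left(-5 \right)}\right) 94 = \left(3 \cdot 4 \left(-8\right) - 6\right) 94 = \left(12 \left(-8\right) - 6\right) 94 = \left(-96 - 6\right) 94 = \left(-102\right) 94 = -9588$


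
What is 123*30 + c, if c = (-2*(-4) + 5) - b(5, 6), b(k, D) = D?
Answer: 3697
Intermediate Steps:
c = 7 (c = (-2*(-4) + 5) - 1*6 = (8 + 5) - 6 = 13 - 6 = 7)
123*30 + c = 123*30 + 7 = 3690 + 7 = 3697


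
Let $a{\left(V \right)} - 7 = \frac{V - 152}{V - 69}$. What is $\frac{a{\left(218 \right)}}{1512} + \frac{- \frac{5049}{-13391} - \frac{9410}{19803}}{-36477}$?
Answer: $\frac{8112824931271}{1647181007473176} \approx 0.0049253$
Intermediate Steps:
$a{\left(V \right)} = 7 + \frac{-152 + V}{-69 + V}$ ($a{\left(V \right)} = 7 + \frac{V - 152}{V - 69} = 7 + \frac{-152 + V}{-69 + V}$)
$\frac{a{\left(218 \right)}}{1512} + \frac{- \frac{5049}{-13391} - \frac{9410}{19803}}{-36477} = \frac{\frac{1}{-69 + 218} \left(-635 + 8 \cdot 218\right)}{1512} + \frac{- \frac{5049}{-13391} - \frac{9410}{19803}}{-36477} = \frac{-635 + 1744}{149} \cdot \frac{1}{1512} + \left(\left(-5049\right) \left(- \frac{1}{13391}\right) - \frac{9410}{19803}\right) \left(- \frac{1}{36477}\right) = \frac{1}{149} \cdot 1109 \cdot \frac{1}{1512} + \left(\frac{5049}{13391} - \frac{9410}{19803}\right) \left(- \frac{1}{36477}\right) = \frac{1109}{149} \cdot \frac{1}{1512} - - \frac{3717709}{1381863261303} = \frac{1109}{225288} + \frac{3717709}{1381863261303} = \frac{8112824931271}{1647181007473176}$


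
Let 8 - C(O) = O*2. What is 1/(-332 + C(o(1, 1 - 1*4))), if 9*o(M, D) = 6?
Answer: -3/976 ≈ -0.0030738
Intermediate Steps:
o(M, D) = ⅔ (o(M, D) = (⅑)*6 = ⅔)
C(O) = 8 - 2*O (C(O) = 8 - O*2 = 8 - 2*O)
1/(-332 + C(o(1, 1 - 1*4))) = 1/(-332 + (8 - 2*⅔)) = 1/(-332 + (8 - 4/3)) = 1/(-332 + 20/3) = 1/(-976/3) = -3/976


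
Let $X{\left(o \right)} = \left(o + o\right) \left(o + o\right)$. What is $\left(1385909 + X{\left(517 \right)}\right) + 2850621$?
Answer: $5305686$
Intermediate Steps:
$X{\left(o \right)} = 4 o^{2}$ ($X{\left(o \right)} = 2 o 2 o = 4 o^{2}$)
$\left(1385909 + X{\left(517 \right)}\right) + 2850621 = \left(1385909 + 4 \cdot 517^{2}\right) + 2850621 = \left(1385909 + 4 \cdot 267289\right) + 2850621 = \left(1385909 + 1069156\right) + 2850621 = 2455065 + 2850621 = 5305686$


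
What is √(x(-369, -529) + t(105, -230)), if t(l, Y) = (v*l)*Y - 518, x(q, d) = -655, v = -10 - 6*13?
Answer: 3*√236003 ≈ 1457.4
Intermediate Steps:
v = -88 (v = -10 - 78 = -88)
t(l, Y) = -518 - 88*Y*l (t(l, Y) = (-88*l)*Y - 518 = -88*Y*l - 518 = -518 - 88*Y*l)
√(x(-369, -529) + t(105, -230)) = √(-655 + (-518 - 88*(-230)*105)) = √(-655 + (-518 + 2125200)) = √(-655 + 2124682) = √2124027 = 3*√236003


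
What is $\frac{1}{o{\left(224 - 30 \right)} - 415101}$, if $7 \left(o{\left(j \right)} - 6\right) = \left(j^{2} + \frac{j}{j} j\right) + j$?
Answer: $- \frac{1}{409663} \approx -2.441 \cdot 10^{-6}$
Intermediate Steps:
$o{\left(j \right)} = 6 + \frac{j^{2}}{7} + \frac{2 j}{7}$ ($o{\left(j \right)} = 6 + \frac{\left(j^{2} + \frac{j}{j} j\right) + j}{7} = 6 + \frac{\left(j^{2} + 1 j\right) + j}{7} = 6 + \frac{\left(j^{2} + j\right) + j}{7} = 6 + \frac{\left(j + j^{2}\right) + j}{7} = 6 + \frac{j^{2} + 2 j}{7} = 6 + \left(\frac{j^{2}}{7} + \frac{2 j}{7}\right) = 6 + \frac{j^{2}}{7} + \frac{2 j}{7}$)
$\frac{1}{o{\left(224 - 30 \right)} - 415101} = \frac{1}{\left(6 + \frac{\left(224 - 30\right)^{2}}{7} + \frac{2 \left(224 - 30\right)}{7}\right) - 415101} = \frac{1}{\left(6 + \frac{194^{2}}{7} + \frac{2}{7} \cdot 194\right) - 415101} = \frac{1}{\left(6 + \frac{1}{7} \cdot 37636 + \frac{388}{7}\right) - 415101} = \frac{1}{\left(6 + \frac{37636}{7} + \frac{388}{7}\right) - 415101} = \frac{1}{5438 - 415101} = \frac{1}{-409663} = - \frac{1}{409663}$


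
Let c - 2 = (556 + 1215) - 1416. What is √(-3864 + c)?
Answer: I*√3507 ≈ 59.22*I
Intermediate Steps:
c = 357 (c = 2 + ((556 + 1215) - 1416) = 2 + (1771 - 1416) = 2 + 355 = 357)
√(-3864 + c) = √(-3864 + 357) = √(-3507) = I*√3507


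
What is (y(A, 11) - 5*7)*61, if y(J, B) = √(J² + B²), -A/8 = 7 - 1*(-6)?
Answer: -2135 + 61*√10937 ≈ 4244.4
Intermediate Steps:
A = -104 (A = -8*(7 - 1*(-6)) = -8*(7 + 6) = -8*13 = -104)
y(J, B) = √(B² + J²)
(y(A, 11) - 5*7)*61 = (√(11² + (-104)²) - 5*7)*61 = (√(121 + 10816) - 35)*61 = (√10937 - 35)*61 = (-35 + √10937)*61 = -2135 + 61*√10937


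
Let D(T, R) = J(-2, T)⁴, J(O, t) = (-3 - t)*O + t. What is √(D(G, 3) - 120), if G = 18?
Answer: 2*√3239970 ≈ 3600.0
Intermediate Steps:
J(O, t) = t + O*(-3 - t) (J(O, t) = O*(-3 - t) + t = t + O*(-3 - t))
D(T, R) = (6 + 3*T)⁴ (D(T, R) = (T - 3*(-2) - 1*(-2)*T)⁴ = (T + 6 + 2*T)⁴ = (6 + 3*T)⁴)
√(D(G, 3) - 120) = √(81*(2 + 18)⁴ - 120) = √(81*20⁴ - 120) = √(81*160000 - 120) = √(12960000 - 120) = √12959880 = 2*√3239970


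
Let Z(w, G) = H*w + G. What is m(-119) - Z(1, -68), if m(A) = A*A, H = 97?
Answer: 14132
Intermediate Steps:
Z(w, G) = G + 97*w (Z(w, G) = 97*w + G = G + 97*w)
m(A) = A**2
m(-119) - Z(1, -68) = (-119)**2 - (-68 + 97*1) = 14161 - (-68 + 97) = 14161 - 1*29 = 14161 - 29 = 14132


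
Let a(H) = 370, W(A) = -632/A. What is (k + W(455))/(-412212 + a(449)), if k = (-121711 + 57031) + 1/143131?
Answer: 4212349909737/26821047572410 ≈ 0.15705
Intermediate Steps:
k = -9257713079/143131 (k = -64680 + 1/143131 = -9257713079/143131 ≈ -64680.)
(k + W(455))/(-412212 + a(449)) = (-9257713079/143131 - 632/455)/(-412212 + 370) = (-9257713079/143131 - 632*1/455)/(-411842) = (-9257713079/143131 - 632/455)*(-1/411842) = -4212349909737/65124605*(-1/411842) = 4212349909737/26821047572410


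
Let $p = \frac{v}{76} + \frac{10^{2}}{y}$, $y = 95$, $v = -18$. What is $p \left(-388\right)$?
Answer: $- \frac{6014}{19} \approx -316.53$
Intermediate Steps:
$p = \frac{31}{38}$ ($p = - \frac{18}{76} + \frac{10^{2}}{95} = \left(-18\right) \frac{1}{76} + 100 \cdot \frac{1}{95} = - \frac{9}{38} + \frac{20}{19} = \frac{31}{38} \approx 0.81579$)
$p \left(-388\right) = \frac{31}{38} \left(-388\right) = - \frac{6014}{19}$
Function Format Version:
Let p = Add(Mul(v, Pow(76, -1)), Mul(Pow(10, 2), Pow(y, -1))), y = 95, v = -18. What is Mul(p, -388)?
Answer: Rational(-6014, 19) ≈ -316.53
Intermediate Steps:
p = Rational(31, 38) (p = Add(Mul(-18, Pow(76, -1)), Mul(Pow(10, 2), Pow(95, -1))) = Add(Mul(-18, Rational(1, 76)), Mul(100, Rational(1, 95))) = Add(Rational(-9, 38), Rational(20, 19)) = Rational(31, 38) ≈ 0.81579)
Mul(p, -388) = Mul(Rational(31, 38), -388) = Rational(-6014, 19)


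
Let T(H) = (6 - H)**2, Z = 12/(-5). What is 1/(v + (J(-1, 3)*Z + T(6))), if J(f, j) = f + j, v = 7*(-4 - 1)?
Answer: -5/199 ≈ -0.025126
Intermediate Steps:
Z = -12/5 (Z = 12*(-1/5) = -12/5 ≈ -2.4000)
v = -35 (v = 7*(-5) = -35)
1/(v + (J(-1, 3)*Z + T(6))) = 1/(-35 + ((-1 + 3)*(-12/5) + (-6 + 6)**2)) = 1/(-35 + (2*(-12/5) + 0**2)) = 1/(-35 + (-24/5 + 0)) = 1/(-35 - 24/5) = 1/(-199/5) = -5/199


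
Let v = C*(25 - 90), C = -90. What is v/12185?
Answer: 1170/2437 ≈ 0.48010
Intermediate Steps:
v = 5850 (v = -90*(25 - 90) = -90*(-65) = 5850)
v/12185 = 5850/12185 = 5850*(1/12185) = 1170/2437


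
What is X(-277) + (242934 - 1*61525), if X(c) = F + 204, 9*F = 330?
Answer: 544949/3 ≈ 1.8165e+5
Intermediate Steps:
F = 110/3 (F = (⅑)*330 = 110/3 ≈ 36.667)
X(c) = 722/3 (X(c) = 110/3 + 204 = 722/3)
X(-277) + (242934 - 1*61525) = 722/3 + (242934 - 1*61525) = 722/3 + (242934 - 61525) = 722/3 + 181409 = 544949/3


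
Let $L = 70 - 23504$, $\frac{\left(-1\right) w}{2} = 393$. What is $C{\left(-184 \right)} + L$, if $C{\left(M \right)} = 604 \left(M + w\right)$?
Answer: $-609314$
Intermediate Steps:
$w = -786$ ($w = \left(-2\right) 393 = -786$)
$C{\left(M \right)} = -474744 + 604 M$ ($C{\left(M \right)} = 604 \left(M - 786\right) = 604 \left(-786 + M\right) = -474744 + 604 M$)
$L = -23434$ ($L = 70 - 23504 = -23434$)
$C{\left(-184 \right)} + L = \left(-474744 + 604 \left(-184\right)\right) - 23434 = \left(-474744 - 111136\right) - 23434 = -585880 - 23434 = -609314$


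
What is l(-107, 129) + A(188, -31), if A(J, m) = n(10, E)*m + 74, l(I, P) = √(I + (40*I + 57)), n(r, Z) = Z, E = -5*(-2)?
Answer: -236 + I*√4330 ≈ -236.0 + 65.803*I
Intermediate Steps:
E = 10
l(I, P) = √(57 + 41*I) (l(I, P) = √(I + (57 + 40*I)) = √(57 + 41*I))
A(J, m) = 74 + 10*m (A(J, m) = 10*m + 74 = 74 + 10*m)
l(-107, 129) + A(188, -31) = √(57 + 41*(-107)) + (74 + 10*(-31)) = √(57 - 4387) + (74 - 310) = √(-4330) - 236 = I*√4330 - 236 = -236 + I*√4330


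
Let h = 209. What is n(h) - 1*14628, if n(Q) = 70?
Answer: -14558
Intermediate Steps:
n(h) - 1*14628 = 70 - 1*14628 = 70 - 14628 = -14558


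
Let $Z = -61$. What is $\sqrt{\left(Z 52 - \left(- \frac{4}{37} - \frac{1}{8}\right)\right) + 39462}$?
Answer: $\frac{\sqrt{794901266}}{148} \approx 190.5$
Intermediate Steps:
$\sqrt{\left(Z 52 - \left(- \frac{4}{37} - \frac{1}{8}\right)\right) + 39462} = \sqrt{\left(\left(-61\right) 52 - \left(- \frac{4}{37} - \frac{1}{8}\right)\right) + 39462} = \sqrt{\left(-3172 - - \frac{69}{296}\right) + 39462} = \sqrt{\left(-3172 + \left(\frac{4}{37} + \frac{1}{8}\right)\right) + 39462} = \sqrt{\left(-3172 + \frac{69}{296}\right) + 39462} = \sqrt{- \frac{938843}{296} + 39462} = \sqrt{\frac{10741909}{296}} = \frac{\sqrt{794901266}}{148}$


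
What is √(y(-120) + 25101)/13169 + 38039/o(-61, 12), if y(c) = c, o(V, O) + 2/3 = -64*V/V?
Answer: -114117/194 + √24981/13169 ≈ -588.22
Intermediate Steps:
o(V, O) = -194/3 (o(V, O) = -⅔ - 64*V/V = -⅔ - 64*1 = -⅔ - 64 = -194/3)
√(y(-120) + 25101)/13169 + 38039/o(-61, 12) = √(-120 + 25101)/13169 + 38039/(-194/3) = √24981*(1/13169) + 38039*(-3/194) = √24981/13169 - 114117/194 = -114117/194 + √24981/13169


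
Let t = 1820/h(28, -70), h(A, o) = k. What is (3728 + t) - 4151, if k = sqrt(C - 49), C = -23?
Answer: -423 - 455*I*sqrt(2)/3 ≈ -423.0 - 214.49*I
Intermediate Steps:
k = 6*I*sqrt(2) (k = sqrt(-23 - 49) = sqrt(-72) = 6*I*sqrt(2) ≈ 8.4853*I)
h(A, o) = 6*I*sqrt(2)
t = -455*I*sqrt(2)/3 (t = 1820/((6*I*sqrt(2))) = 1820*(-I*sqrt(2)/12) = -455*I*sqrt(2)/3 ≈ -214.49*I)
(3728 + t) - 4151 = (3728 - 455*I*sqrt(2)/3) - 4151 = -423 - 455*I*sqrt(2)/3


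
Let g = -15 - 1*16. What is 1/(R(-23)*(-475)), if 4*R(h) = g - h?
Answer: 1/950 ≈ 0.0010526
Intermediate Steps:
g = -31 (g = -15 - 16 = -31)
R(h) = -31/4 - h/4 (R(h) = (-31 - h)/4 = -31/4 - h/4)
1/(R(-23)*(-475)) = 1/((-31/4 - 1/4*(-23))*(-475)) = 1/((-31/4 + 23/4)*(-475)) = 1/(-2*(-475)) = 1/950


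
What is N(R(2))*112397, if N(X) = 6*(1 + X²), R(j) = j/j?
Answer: 1348764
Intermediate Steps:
R(j) = 1
N(X) = 6 + 6*X²
N(R(2))*112397 = (6 + 6*1²)*112397 = (6 + 6*1)*112397 = (6 + 6)*112397 = 12*112397 = 1348764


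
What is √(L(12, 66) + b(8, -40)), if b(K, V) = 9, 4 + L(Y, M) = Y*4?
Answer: √53 ≈ 7.2801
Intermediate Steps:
L(Y, M) = -4 + 4*Y (L(Y, M) = -4 + Y*4 = -4 + 4*Y)
√(L(12, 66) + b(8, -40)) = √((-4 + 4*12) + 9) = √((-4 + 48) + 9) = √(44 + 9) = √53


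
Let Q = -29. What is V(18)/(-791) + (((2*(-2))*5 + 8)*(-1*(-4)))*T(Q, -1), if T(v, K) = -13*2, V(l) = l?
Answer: 987150/791 ≈ 1248.0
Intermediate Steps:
T(v, K) = -26
V(18)/(-791) + (((2*(-2))*5 + 8)*(-1*(-4)))*T(Q, -1) = 18/(-791) + (((2*(-2))*5 + 8)*(-1*(-4)))*(-26) = 18*(-1/791) + ((-4*5 + 8)*4)*(-26) = -18/791 + ((-20 + 8)*4)*(-26) = -18/791 - 12*4*(-26) = -18/791 - 48*(-26) = -18/791 + 1248 = 987150/791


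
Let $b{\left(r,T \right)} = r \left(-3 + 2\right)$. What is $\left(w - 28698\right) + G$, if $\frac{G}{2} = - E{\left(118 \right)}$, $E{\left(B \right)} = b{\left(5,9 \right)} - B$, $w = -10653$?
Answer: $-39105$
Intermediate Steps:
$b{\left(r,T \right)} = - r$ ($b{\left(r,T \right)} = r \left(-1\right) = - r$)
$E{\left(B \right)} = -5 - B$ ($E{\left(B \right)} = \left(-1\right) 5 - B = -5 - B$)
$G = 246$ ($G = 2 \left(- (-5 - 118)\right) = 2 \left(\left(-1\right) \left(-123\right)\right) = 2 \cdot 123 = 246$)
$\left(w - 28698\right) + G = \left(-10653 - 28698\right) + 246 = -39351 + 246 = -39105$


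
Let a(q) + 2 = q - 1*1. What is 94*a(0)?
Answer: -282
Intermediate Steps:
a(q) = -3 + q (a(q) = -2 + (q - 1*1) = -2 + (q - 1) = -2 + (-1 + q) = -3 + q)
94*a(0) = 94*(-3 + 0) = 94*(-3) = -282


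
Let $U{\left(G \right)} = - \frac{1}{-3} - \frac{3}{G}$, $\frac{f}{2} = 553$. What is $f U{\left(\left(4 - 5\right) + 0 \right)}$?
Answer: $\frac{11060}{3} \approx 3686.7$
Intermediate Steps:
$f = 1106$ ($f = 2 \cdot 553 = 1106$)
$U{\left(G \right)} = \frac{1}{3} - \frac{3}{G}$ ($U{\left(G \right)} = \left(-1\right) \left(- \frac{1}{3}\right) - \frac{3}{G} = \frac{1}{3} - \frac{3}{G}$)
$f U{\left(\left(4 - 5\right) + 0 \right)} = 1106 \frac{-9 + \left(\left(4 - 5\right) + 0\right)}{3 \left(\left(4 - 5\right) + 0\right)} = 1106 \frac{-9 + \left(-1 + 0\right)}{3 \left(-1 + 0\right)} = 1106 \frac{-9 - 1}{3 \left(-1\right)} = 1106 \cdot \frac{1}{3} \left(-1\right) \left(-10\right) = 1106 \cdot \frac{10}{3} = \frac{11060}{3}$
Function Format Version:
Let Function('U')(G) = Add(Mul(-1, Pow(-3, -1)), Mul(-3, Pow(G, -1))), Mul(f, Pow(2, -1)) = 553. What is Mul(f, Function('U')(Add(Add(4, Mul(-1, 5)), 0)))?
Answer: Rational(11060, 3) ≈ 3686.7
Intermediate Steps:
f = 1106 (f = Mul(2, 553) = 1106)
Function('U')(G) = Add(Rational(1, 3), Mul(-3, Pow(G, -1))) (Function('U')(G) = Add(Mul(-1, Rational(-1, 3)), Mul(-3, Pow(G, -1))) = Add(Rational(1, 3), Mul(-3, Pow(G, -1))))
Mul(f, Function('U')(Add(Add(4, Mul(-1, 5)), 0))) = Mul(1106, Mul(Rational(1, 3), Pow(Add(Add(4, Mul(-1, 5)), 0), -1), Add(-9, Add(Add(4, Mul(-1, 5)), 0)))) = Mul(1106, Mul(Rational(1, 3), Pow(Add(Add(4, -5), 0), -1), Add(-9, Add(Add(4, -5), 0)))) = Mul(1106, Mul(Rational(1, 3), Pow(Add(-1, 0), -1), Add(-9, Add(-1, 0)))) = Mul(1106, Mul(Rational(1, 3), Pow(-1, -1), Add(-9, -1))) = Mul(1106, Mul(Rational(1, 3), -1, -10)) = Mul(1106, Rational(10, 3)) = Rational(11060, 3)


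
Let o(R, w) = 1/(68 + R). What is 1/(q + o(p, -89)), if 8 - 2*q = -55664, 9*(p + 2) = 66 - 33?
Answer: 209/5817727 ≈ 3.5925e-5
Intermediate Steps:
p = 5/3 (p = -2 + (66 - 33)/9 = -2 + (1/9)*33 = -2 + 11/3 = 5/3 ≈ 1.6667)
q = 27836 (q = 4 - 1/2*(-55664) = 4 + 27832 = 27836)
1/(q + o(p, -89)) = 1/(27836 + 1/(68 + 5/3)) = 1/(27836 + 1/(209/3)) = 1/(27836 + 3/209) = 1/(5817727/209) = 209/5817727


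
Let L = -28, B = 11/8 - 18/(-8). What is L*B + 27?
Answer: -149/2 ≈ -74.500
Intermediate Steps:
B = 29/8 (B = 11*(⅛) - 18*(-⅛) = 11/8 + 9/4 = 29/8 ≈ 3.6250)
L*B + 27 = -28*29/8 + 27 = -203/2 + 27 = -149/2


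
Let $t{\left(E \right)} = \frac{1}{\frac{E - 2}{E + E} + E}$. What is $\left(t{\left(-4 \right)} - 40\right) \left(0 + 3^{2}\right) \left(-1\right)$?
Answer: $\frac{4716}{13} \approx 362.77$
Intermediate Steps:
$t{\left(E \right)} = \frac{1}{E + \frac{-2 + E}{2 E}}$ ($t{\left(E \right)} = \frac{1}{\frac{-2 + E}{2 E} + E} = \frac{1}{E + \frac{-2 + E}{2 E}}$)
$\left(t{\left(-4 \right)} - 40\right) \left(0 + 3^{2}\right) \left(-1\right) = \left(2 \left(-4\right) \frac{1}{-2 - 4 + 2 \left(-4\right)^{2}} - 40\right) \left(0 + 3^{2}\right) \left(-1\right) = \left(2 \left(-4\right) \frac{1}{-2 - 4 + 2 \cdot 16} - 40\right) \left(0 + 9\right) \left(-1\right) = \left(2 \left(-4\right) \frac{1}{-2 - 4 + 32} - 40\right) 9 \left(-1\right) = \left(2 \left(-4\right) \frac{1}{26} - 40\right) \left(-9\right) = \left(- \frac{4}{13} - 40\right) \left(-9\right) = \left(- \frac{524}{13}\right) \left(-9\right) = \frac{4716}{13}$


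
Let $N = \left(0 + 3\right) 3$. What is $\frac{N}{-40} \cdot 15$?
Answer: $- \frac{27}{8} \approx -3.375$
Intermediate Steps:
$N = 9$ ($N = 3 \cdot 3 = 9$)
$\frac{N}{-40} \cdot 15 = \frac{9}{-40} \cdot 15 = 9 \left(- \frac{1}{40}\right) 15 = \left(- \frac{9}{40}\right) 15 = - \frac{27}{8}$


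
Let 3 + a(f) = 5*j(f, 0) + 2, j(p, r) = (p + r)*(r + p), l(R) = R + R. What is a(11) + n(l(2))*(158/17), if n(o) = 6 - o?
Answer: 10584/17 ≈ 622.59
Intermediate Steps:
l(R) = 2*R
j(p, r) = (p + r)² (j(p, r) = (p + r)*(p + r) = (p + r)²)
a(f) = -1 + 5*f² (a(f) = -3 + (5*(f + 0)² + 2) = -3 + (5*f² + 2) = -3 + (2 + 5*f²) = -1 + 5*f²)
a(11) + n(l(2))*(158/17) = (-1 + 5*11²) + (6 - 2*2)*(158/17) = (-1 + 5*121) + (6 - 1*4)*(158*(1/17)) = (-1 + 605) + (6 - 4)*(158/17) = 604 + 2*(158/17) = 604 + 316/17 = 10584/17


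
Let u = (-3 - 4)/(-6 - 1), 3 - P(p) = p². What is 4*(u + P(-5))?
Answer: -84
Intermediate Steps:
P(p) = 3 - p²
u = 1 (u = -7/(-7) = -7*(-⅐) = 1)
4*(u + P(-5)) = 4*(1 + (3 - 1*(-5)²)) = 4*(1 + (3 - 1*25)) = 4*(1 + (3 - 25)) = 4*(1 - 22) = 4*(-21) = -84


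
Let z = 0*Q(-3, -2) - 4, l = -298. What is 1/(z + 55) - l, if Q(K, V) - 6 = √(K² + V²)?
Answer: 15199/51 ≈ 298.02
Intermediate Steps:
Q(K, V) = 6 + √(K² + V²)
z = -4 (z = 0*(6 + √((-3)² + (-2)²)) - 4 = 0*(6 + √(9 + 4)) - 4 = 0*(6 + √13) - 4 = 0 - 4 = -4)
1/(z + 55) - l = 1/(-4 + 55) - 1*(-298) = 1/51 + 298 = 15199/51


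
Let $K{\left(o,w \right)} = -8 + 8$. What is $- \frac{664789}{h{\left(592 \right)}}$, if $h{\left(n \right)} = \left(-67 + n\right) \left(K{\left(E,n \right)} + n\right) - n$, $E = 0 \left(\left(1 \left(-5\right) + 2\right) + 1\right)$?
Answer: $- \frac{664789}{310208} \approx -2.143$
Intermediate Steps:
$E = 0$ ($E = 0 \left(\left(-5 + 2\right) + 1\right) = 0 \left(-3 + 1\right) = 0 \left(-2\right) = 0$)
$K{\left(o,w \right)} = 0$
$h{\left(n \right)} = - n + n \left(-67 + n\right)$ ($h{\left(n \right)} = \left(-67 + n\right) \left(0 + n\right) - n = \left(-67 + n\right) n - n = n \left(-67 + n\right) - n = - n + n \left(-67 + n\right)$)
$- \frac{664789}{h{\left(592 \right)}} = - \frac{664789}{592 \left(-68 + 592\right)} = - \frac{664789}{592 \cdot 524} = - \frac{664789}{310208}$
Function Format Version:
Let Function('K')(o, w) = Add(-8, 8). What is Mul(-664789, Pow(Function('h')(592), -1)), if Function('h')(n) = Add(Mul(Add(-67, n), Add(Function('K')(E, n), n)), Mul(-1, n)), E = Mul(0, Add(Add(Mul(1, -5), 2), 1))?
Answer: Rational(-664789, 310208) ≈ -2.1430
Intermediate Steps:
E = 0 (E = Mul(0, Add(Add(-5, 2), 1)) = Mul(0, Add(-3, 1)) = Mul(0, -2) = 0)
Function('K')(o, w) = 0
Function('h')(n) = Add(Mul(-1, n), Mul(n, Add(-67, n))) (Function('h')(n) = Add(Mul(Add(-67, n), Add(0, n)), Mul(-1, n)) = Add(Mul(Add(-67, n), n), Mul(-1, n)) = Add(Mul(n, Add(-67, n)), Mul(-1, n)) = Add(Mul(-1, n), Mul(n, Add(-67, n))))
Mul(-664789, Pow(Function('h')(592), -1)) = Mul(-664789, Pow(Mul(592, Add(-68, 592)), -1)) = Mul(-664789, Pow(Mul(592, 524), -1)) = Mul(-664789, Pow(310208, -1)) = Mul(-664789, Rational(1, 310208)) = Rational(-664789, 310208)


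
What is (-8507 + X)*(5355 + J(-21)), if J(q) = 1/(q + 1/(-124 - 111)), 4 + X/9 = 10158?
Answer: 2190661457555/4936 ≈ 4.4381e+8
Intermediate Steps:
X = 91386 (X = -36 + 9*10158 = -36 + 91422 = 91386)
J(q) = 1/(-1/235 + q) (J(q) = 1/(q + 1/(-235)) = 1/(q - 1/235) = 1/(-1/235 + q))
(-8507 + X)*(5355 + J(-21)) = (-8507 + 91386)*(5355 + 235/(-1 + 235*(-21))) = 82879*(5355 + 235/(-1 - 4935)) = 82879*(5355 + 235/(-4936)) = 82879*(5355 + 235*(-1/4936)) = 82879*(5355 - 235/4936) = 82879*(26432045/4936) = 2190661457555/4936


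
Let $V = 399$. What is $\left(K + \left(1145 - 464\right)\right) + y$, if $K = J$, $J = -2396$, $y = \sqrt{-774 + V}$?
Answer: $-1715 + 5 i \sqrt{15} \approx -1715.0 + 19.365 i$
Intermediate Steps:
$y = 5 i \sqrt{15}$ ($y = \sqrt{-774 + 399} = \sqrt{-375} = 5 i \sqrt{15} \approx 19.365 i$)
$K = -2396$
$\left(K + \left(1145 - 464\right)\right) + y = \left(-2396 + \left(1145 - 464\right)\right) + 5 i \sqrt{15} = \left(-2396 + 681\right) + 5 i \sqrt{15} = -1715 + 5 i \sqrt{15}$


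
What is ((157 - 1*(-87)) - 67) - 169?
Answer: 8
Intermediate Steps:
((157 - 1*(-87)) - 67) - 169 = ((157 + 87) - 67) - 169 = (244 - 67) - 169 = 177 - 169 = 8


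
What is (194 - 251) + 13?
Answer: -44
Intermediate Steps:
(194 - 251) + 13 = -57 + 13 = -44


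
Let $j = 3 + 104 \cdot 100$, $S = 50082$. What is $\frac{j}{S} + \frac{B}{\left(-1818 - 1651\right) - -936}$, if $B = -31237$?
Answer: $\frac{93574249}{7462218} \approx 12.54$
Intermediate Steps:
$j = 10403$ ($j = 3 + 10400 = 10403$)
$\frac{j}{S} + \frac{B}{\left(-1818 - 1651\right) - -936} = \frac{10403}{50082} - \frac{31237}{\left(-1818 - 1651\right) - -936} = 10403 \cdot \frac{1}{50082} - \frac{31237}{-3469 + 936} = \frac{10403}{50082} - \frac{31237}{-2533} = \frac{10403}{50082} - - \frac{31237}{2533} = \frac{10403}{50082} + \frac{31237}{2533} = \frac{93574249}{7462218}$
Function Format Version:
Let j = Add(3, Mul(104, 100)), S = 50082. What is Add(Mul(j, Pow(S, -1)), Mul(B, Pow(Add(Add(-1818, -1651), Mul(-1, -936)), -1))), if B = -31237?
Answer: Rational(93574249, 7462218) ≈ 12.540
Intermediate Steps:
j = 10403 (j = Add(3, 10400) = 10403)
Add(Mul(j, Pow(S, -1)), Mul(B, Pow(Add(Add(-1818, -1651), Mul(-1, -936)), -1))) = Add(Mul(10403, Pow(50082, -1)), Mul(-31237, Pow(Add(Add(-1818, -1651), Mul(-1, -936)), -1))) = Add(Mul(10403, Rational(1, 50082)), Mul(-31237, Pow(Add(-3469, 936), -1))) = Add(Rational(10403, 50082), Mul(-31237, Pow(-2533, -1))) = Add(Rational(10403, 50082), Mul(-31237, Rational(-1, 2533))) = Add(Rational(10403, 50082), Rational(31237, 2533)) = Rational(93574249, 7462218)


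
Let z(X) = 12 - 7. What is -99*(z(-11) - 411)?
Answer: 40194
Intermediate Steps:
z(X) = 5
-99*(z(-11) - 411) = -99*(5 - 411) = -99*(-406) = 40194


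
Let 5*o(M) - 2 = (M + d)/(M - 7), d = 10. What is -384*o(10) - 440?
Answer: -5528/5 ≈ -1105.6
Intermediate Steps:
o(M) = ⅖ + (10 + M)/(5*(-7 + M)) (o(M) = ⅖ + ((M + 10)/(M - 7))/5 = ⅖ + ((10 + M)/(-7 + M))/5 = ⅖ + (10 + M)/(5*(-7 + M)))
-384*o(10) - 440 = -384*(-4 + 3*10)/(5*(-7 + 10)) - 440 = -384*(-4 + 30)/(5*3) - 440 = -384*26/(5*3) - 440 = -384*26/15 - 440 = -3328/5 - 440 = -5528/5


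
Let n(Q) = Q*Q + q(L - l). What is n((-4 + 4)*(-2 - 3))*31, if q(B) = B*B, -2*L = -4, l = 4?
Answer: 124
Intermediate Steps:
L = 2 (L = -½*(-4) = 2)
q(B) = B²
n(Q) = 4 + Q² (n(Q) = Q*Q + (2 - 1*4)² = Q² + (2 - 4)² = Q² + (-2)² = Q² + 4 = 4 + Q²)
n((-4 + 4)*(-2 - 3))*31 = (4 + ((-4 + 4)*(-2 - 3))²)*31 = (4 + (0*(-5))²)*31 = (4 + 0²)*31 = (4 + 0)*31 = 4*31 = 124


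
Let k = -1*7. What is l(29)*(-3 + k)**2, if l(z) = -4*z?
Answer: -11600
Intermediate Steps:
k = -7
l(29)*(-3 + k)**2 = (-4*29)*(-3 - 7)**2 = -116*(-10)**2 = -116*100 = -11600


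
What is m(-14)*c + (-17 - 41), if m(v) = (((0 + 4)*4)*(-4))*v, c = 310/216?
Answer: 33154/27 ≈ 1227.9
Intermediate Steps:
c = 155/108 (c = 310*(1/216) = 155/108 ≈ 1.4352)
m(v) = -64*v (m(v) = ((4*4)*(-4))*v = (16*(-4))*v = -64*v)
m(-14)*c + (-17 - 41) = -64*(-14)*(155/108) + (-17 - 41) = 896*(155/108) - 58 = 34720/27 - 58 = 33154/27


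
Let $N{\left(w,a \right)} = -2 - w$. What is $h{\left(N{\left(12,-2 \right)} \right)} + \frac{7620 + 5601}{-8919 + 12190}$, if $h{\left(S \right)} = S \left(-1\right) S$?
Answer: $- \frac{627895}{3271} \approx -191.96$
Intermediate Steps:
$h{\left(S \right)} = - S^{2}$ ($h{\left(S \right)} = - S S = - S^{2}$)
$h{\left(N{\left(12,-2 \right)} \right)} + \frac{7620 + 5601}{-8919 + 12190} = - \left(-2 - 12\right)^{2} + \frac{7620 + 5601}{-8919 + 12190} = - \left(-2 - 12\right)^{2} + \frac{13221}{3271} = - \left(-14\right)^{2} + 13221 \cdot \frac{1}{3271} = \left(-1\right) 196 + \frac{13221}{3271} = -196 + \frac{13221}{3271} = - \frac{627895}{3271}$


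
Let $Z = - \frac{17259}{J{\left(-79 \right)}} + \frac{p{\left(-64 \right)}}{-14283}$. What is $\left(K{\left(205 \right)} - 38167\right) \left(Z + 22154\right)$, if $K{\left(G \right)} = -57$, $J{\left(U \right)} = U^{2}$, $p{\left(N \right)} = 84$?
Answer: $- \frac{25158591142829168}{29713401} \approx -8.4671 \cdot 10^{8}$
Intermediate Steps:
$Z = - \frac{82344847}{29713401}$ ($Z = - \frac{17259}{\left(-79\right)^{2}} + \frac{84}{-14283} = - \frac{17259}{6241} + 84 \left(- \frac{1}{14283}\right) = \left(-17259\right) \frac{1}{6241} - \frac{28}{4761} = - \frac{17259}{6241} - \frac{28}{4761} = - \frac{82344847}{29713401} \approx -2.7713$)
$\left(K{\left(205 \right)} - 38167\right) \left(Z + 22154\right) = \left(-57 - 38167\right) \left(- \frac{82344847}{29713401} + 22154\right) = \left(-38224\right) \frac{658188340907}{29713401} = - \frac{25158591142829168}{29713401}$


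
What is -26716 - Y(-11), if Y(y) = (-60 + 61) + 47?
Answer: -26764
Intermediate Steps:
Y(y) = 48 (Y(y) = 1 + 47 = 48)
-26716 - Y(-11) = -26716 - 1*48 = -26716 - 48 = -26764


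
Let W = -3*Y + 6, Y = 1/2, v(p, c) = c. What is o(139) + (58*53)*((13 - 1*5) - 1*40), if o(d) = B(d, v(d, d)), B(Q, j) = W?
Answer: -196727/2 ≈ -98364.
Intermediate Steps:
Y = 1/2 ≈ 0.50000
W = 9/2 (W = -3*1/2 + 6 = -3/2 + 6 = 9/2 ≈ 4.5000)
B(Q, j) = 9/2
o(d) = 9/2
o(139) + (58*53)*((13 - 1*5) - 1*40) = 9/2 + (58*53)*((13 - 1*5) - 1*40) = 9/2 + 3074*((13 - 5) - 40) = 9/2 + 3074*(8 - 40) = 9/2 + 3074*(-32) = 9/2 - 98368 = -196727/2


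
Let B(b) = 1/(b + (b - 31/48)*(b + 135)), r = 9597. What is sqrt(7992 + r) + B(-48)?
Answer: -16/68483 + sqrt(17589) ≈ 132.62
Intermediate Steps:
B(b) = 1/(b + (135 + b)*(-31/48 + b)) (B(b) = 1/(b + (b - 31*1/48)*(135 + b)) = 1/(b + (b - 31/48)*(135 + b)) = 1/(b + (-31/48 + b)*(135 + b)) = 1/(b + (135 + b)*(-31/48 + b)))
sqrt(7992 + r) + B(-48) = sqrt(7992 + 9597) + 48/(-4185 + 48*(-48)**2 + 6497*(-48)) = sqrt(17589) + 48/(-4185 + 48*2304 - 311856) = sqrt(17589) + 48/(-4185 + 110592 - 311856) = sqrt(17589) + 48/(-205449) = sqrt(17589) + 48*(-1/205449) = sqrt(17589) - 16/68483 = -16/68483 + sqrt(17589)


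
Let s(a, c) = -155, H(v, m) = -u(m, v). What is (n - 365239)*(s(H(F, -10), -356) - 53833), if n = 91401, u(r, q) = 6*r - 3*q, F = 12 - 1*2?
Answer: 14783965944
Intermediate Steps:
F = 10 (F = 12 - 2 = 10)
u(r, q) = -3*q + 6*r
H(v, m) = -6*m + 3*v (H(v, m) = -(-3*v + 6*m) = -6*m + 3*v)
(n - 365239)*(s(H(F, -10), -356) - 53833) = (91401 - 365239)*(-155 - 53833) = -273838*(-53988) = 14783965944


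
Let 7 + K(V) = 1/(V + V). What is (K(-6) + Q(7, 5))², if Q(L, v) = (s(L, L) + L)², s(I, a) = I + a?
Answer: 27112849/144 ≈ 1.8828e+5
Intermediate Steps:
K(V) = -7 + 1/(2*V) (K(V) = -7 + 1/(V + V) = -7 + 1/(2*V))
Q(L, v) = 9*L² (Q(L, v) = ((L + L) + L)² = (2*L + L)² = (3*L)² = 9*L²)
(K(-6) + Q(7, 5))² = ((-7 + (½)/(-6)) + 9*7²)² = ((-7 + (½)*(-⅙)) + 9*49)² = ((-7 - 1/12) + 441)² = (-85/12 + 441)² = (5207/12)² = 27112849/144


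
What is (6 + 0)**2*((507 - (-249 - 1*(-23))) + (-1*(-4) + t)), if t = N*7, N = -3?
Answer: 25776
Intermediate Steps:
t = -21 (t = -3*7 = -21)
(6 + 0)**2*((507 - (-249 - 1*(-23))) + (-1*(-4) + t)) = (6 + 0)**2*((507 - (-249 - 1*(-23))) + (-1*(-4) - 21)) = 6**2*((507 - (-249 + 23)) + (4 - 21)) = 36*((507 - 1*(-226)) - 17) = 36*((507 + 226) - 17) = 36*(733 - 17) = 36*716 = 25776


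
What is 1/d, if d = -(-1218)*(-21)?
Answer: -1/25578 ≈ -3.9096e-5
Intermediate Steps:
d = -25578 (d = -6*4263 = -25578)
1/d = 1/(-25578) = -1/25578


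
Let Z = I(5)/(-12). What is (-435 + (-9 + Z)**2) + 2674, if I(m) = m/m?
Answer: 334297/144 ≈ 2321.5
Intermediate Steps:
I(m) = 1
Z = -1/12 (Z = 1/(-12) = 1*(-1/12) = -1/12 ≈ -0.083333)
(-435 + (-9 + Z)**2) + 2674 = (-435 + (-9 - 1/12)**2) + 2674 = (-435 + (-109/12)**2) + 2674 = (-435 + 11881/144) + 2674 = -50759/144 + 2674 = 334297/144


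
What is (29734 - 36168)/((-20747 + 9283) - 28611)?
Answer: 6434/40075 ≈ 0.16055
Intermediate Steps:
(29734 - 36168)/((-20747 + 9283) - 28611) = -6434/(-11464 - 28611) = -6434/(-40075) = -6434*(-1/40075) = 6434/40075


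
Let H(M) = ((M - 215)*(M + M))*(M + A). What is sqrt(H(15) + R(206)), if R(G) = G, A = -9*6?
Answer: sqrt(234206) ≈ 483.95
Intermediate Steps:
A = -54
H(M) = 2*M*(-215 + M)*(-54 + M) (H(M) = ((M - 215)*(M + M))*(M - 54) = ((-215 + M)*(2*M))*(-54 + M) = (2*M*(-215 + M))*(-54 + M) = 2*M*(-215 + M)*(-54 + M))
sqrt(H(15) + R(206)) = sqrt(2*15*(11610 + 15**2 - 269*15) + 206) = sqrt(2*15*(11610 + 225 - 4035) + 206) = sqrt(2*15*7800 + 206) = sqrt(234000 + 206) = sqrt(234206)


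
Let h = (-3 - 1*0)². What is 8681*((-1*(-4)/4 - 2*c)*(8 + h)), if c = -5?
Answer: 1623347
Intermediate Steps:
h = 9 (h = (-3 + 0)² = (-3)² = 9)
8681*((-1*(-4)/4 - 2*c)*(8 + h)) = 8681*((-1*(-4)/4 - 2*(-5))*(8 + 9)) = 8681*((4*(¼) + 10)*17) = 8681*((1 + 10)*17) = 8681*(11*17) = 8681*187 = 1623347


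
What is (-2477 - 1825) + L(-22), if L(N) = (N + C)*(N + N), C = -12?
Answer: -2806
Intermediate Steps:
L(N) = 2*N*(-12 + N) (L(N) = (N - 12)*(N + N) = (-12 + N)*(2*N) = 2*N*(-12 + N))
(-2477 - 1825) + L(-22) = (-2477 - 1825) + 2*(-22)*(-12 - 22) = -4302 + 2*(-22)*(-34) = -4302 + 1496 = -2806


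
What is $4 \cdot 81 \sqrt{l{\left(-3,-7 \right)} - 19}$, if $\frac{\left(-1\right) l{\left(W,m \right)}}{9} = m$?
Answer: $648 \sqrt{11} \approx 2149.2$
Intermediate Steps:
$l{\left(W,m \right)} = - 9 m$
$4 \cdot 81 \sqrt{l{\left(-3,-7 \right)} - 19} = 4 \cdot 81 \sqrt{\left(-9\right) \left(-7\right) - 19} = 324 \sqrt{63 - 19} = 324 \sqrt{44} = 324 \cdot 2 \sqrt{11} = 648 \sqrt{11}$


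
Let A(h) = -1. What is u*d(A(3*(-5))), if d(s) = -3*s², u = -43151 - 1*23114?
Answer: 198795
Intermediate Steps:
u = -66265 (u = -43151 - 23114 = -66265)
u*d(A(3*(-5))) = -(-198795)*(-1)² = -(-198795) = -66265*(-3) = 198795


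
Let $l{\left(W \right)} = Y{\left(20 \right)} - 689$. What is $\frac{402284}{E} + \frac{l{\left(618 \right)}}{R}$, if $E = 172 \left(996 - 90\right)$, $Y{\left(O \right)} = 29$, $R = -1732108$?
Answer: $\frac{43556386487}{16869865866} \approx 2.5819$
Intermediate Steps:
$l{\left(W \right)} = -660$ ($l{\left(W \right)} = 29 - 689 = -660$)
$E = 155832$ ($E = 172 \cdot 906 = 155832$)
$\frac{402284}{E} + \frac{l{\left(618 \right)}}{R} = \frac{402284}{155832} - \frac{660}{-1732108} = 402284 \cdot \frac{1}{155832} - - \frac{165}{433027} = \frac{100571}{38958} + \frac{165}{433027} = \frac{43556386487}{16869865866}$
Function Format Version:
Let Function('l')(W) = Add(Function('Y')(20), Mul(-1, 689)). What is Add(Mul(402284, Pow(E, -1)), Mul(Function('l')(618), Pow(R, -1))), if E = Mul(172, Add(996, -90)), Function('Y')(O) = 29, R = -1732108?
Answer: Rational(43556386487, 16869865866) ≈ 2.5819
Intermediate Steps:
Function('l')(W) = -660 (Function('l')(W) = Add(29, Mul(-1, 689)) = Add(29, -689) = -660)
E = 155832 (E = Mul(172, 906) = 155832)
Add(Mul(402284, Pow(E, -1)), Mul(Function('l')(618), Pow(R, -1))) = Add(Mul(402284, Pow(155832, -1)), Mul(-660, Pow(-1732108, -1))) = Add(Mul(402284, Rational(1, 155832)), Mul(-660, Rational(-1, 1732108))) = Add(Rational(100571, 38958), Rational(165, 433027)) = Rational(43556386487, 16869865866)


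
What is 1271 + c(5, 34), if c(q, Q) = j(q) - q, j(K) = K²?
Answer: 1291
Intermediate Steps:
c(q, Q) = q² - q
1271 + c(5, 34) = 1271 + 5*(-1 + 5) = 1271 + 5*4 = 1271 + 20 = 1291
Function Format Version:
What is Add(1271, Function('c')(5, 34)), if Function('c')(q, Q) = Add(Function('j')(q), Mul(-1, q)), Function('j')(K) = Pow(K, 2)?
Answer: 1291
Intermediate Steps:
Function('c')(q, Q) = Add(Pow(q, 2), Mul(-1, q))
Add(1271, Function('c')(5, 34)) = Add(1271, Mul(5, Add(-1, 5))) = Add(1271, Mul(5, 4)) = Add(1271, 20) = 1291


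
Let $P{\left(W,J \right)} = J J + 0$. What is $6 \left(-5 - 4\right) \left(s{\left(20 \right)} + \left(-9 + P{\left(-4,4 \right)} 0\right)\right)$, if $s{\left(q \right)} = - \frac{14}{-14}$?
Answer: $432$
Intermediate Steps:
$P{\left(W,J \right)} = J^{2}$ ($P{\left(W,J \right)} = J^{2} + 0 = J^{2}$)
$s{\left(q \right)} = 1$ ($s{\left(q \right)} = \left(-14\right) \left(- \frac{1}{14}\right) = 1$)
$6 \left(-5 - 4\right) \left(s{\left(20 \right)} + \left(-9 + P{\left(-4,4 \right)} 0\right)\right) = 6 \left(-5 - 4\right) \left(1 - \left(9 - 4^{2} \cdot 0\right)\right) = 6 \left(-9\right) \left(1 + \left(-9 + 16 \cdot 0\right)\right) = - 54 \left(1 + \left(-9 + 0\right)\right) = - 54 \left(1 - 9\right) = \left(-54\right) \left(-8\right) = 432$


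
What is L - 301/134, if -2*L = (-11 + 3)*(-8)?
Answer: -4589/134 ≈ -34.246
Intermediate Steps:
L = -32 (L = -(-11 + 3)*(-8)/2 = -(-4)*(-8) = -½*64 = -32)
L - 301/134 = -32 - 301/134 = -4589/134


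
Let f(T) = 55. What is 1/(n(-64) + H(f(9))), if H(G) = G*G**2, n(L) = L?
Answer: 1/166311 ≈ 6.0128e-6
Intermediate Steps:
H(G) = G**3
1/(n(-64) + H(f(9))) = 1/(-64 + 55**3) = 1/(-64 + 166375) = 1/166311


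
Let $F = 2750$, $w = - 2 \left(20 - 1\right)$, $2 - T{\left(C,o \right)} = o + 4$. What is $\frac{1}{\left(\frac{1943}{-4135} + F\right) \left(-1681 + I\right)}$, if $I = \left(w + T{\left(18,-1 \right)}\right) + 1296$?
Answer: $- \frac{4135}{4820586168} \approx -8.5778 \cdot 10^{-7}$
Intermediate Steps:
$T{\left(C,o \right)} = -2 - o$ ($T{\left(C,o \right)} = 2 - \left(o + 4\right) = 2 - \left(4 + o\right) = -2 - o$)
$w = -38$ ($w = \left(-2\right) 19 = -38$)
$I = 1257$ ($I = \left(-38 - 1\right) + 1296 = -39 + 1296 = 1257$)
$\frac{1}{\left(\frac{1943}{-4135} + F\right) \left(-1681 + I\right)} = \frac{1}{\left(\frac{1943}{-4135} + 2750\right) \left(-1681 + 1257\right)} = \frac{1}{\left(1943 \left(- \frac{1}{4135}\right) + 2750\right) \left(-424\right)} = \frac{1}{\left(- \frac{1943}{4135} + 2750\right) \left(-424\right)} = \frac{1}{\frac{11369307}{4135} \left(-424\right)} = \frac{1}{- \frac{4820586168}{4135}} = - \frac{4135}{4820586168}$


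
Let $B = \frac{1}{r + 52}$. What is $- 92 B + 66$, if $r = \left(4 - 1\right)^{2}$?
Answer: $\frac{3934}{61} \approx 64.492$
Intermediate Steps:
$r = 9$ ($r = 3^{2} = 9$)
$B = \frac{1}{61}$ ($B = \frac{1}{9 + 52} = \frac{1}{61} \approx 0.016393$)
$- 92 B + 66 = \left(-92\right) \frac{1}{61} + 66 = - \frac{92}{61} + 66 = \frac{3934}{61}$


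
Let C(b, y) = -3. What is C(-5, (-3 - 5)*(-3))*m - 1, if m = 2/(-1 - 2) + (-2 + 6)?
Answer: -11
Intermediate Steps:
m = 10/3 (m = 2/(-3) + 4 = 2*(-⅓) + 4 = -⅔ + 4 = 10/3 ≈ 3.3333)
C(-5, (-3 - 5)*(-3))*m - 1 = -3*10/3 - 1 = -10 - 1 = -11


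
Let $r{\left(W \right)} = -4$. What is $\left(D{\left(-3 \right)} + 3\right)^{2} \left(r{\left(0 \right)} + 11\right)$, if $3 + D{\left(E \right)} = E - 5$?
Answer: $448$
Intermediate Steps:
$D{\left(E \right)} = -8 + E$ ($D{\left(E \right)} = -3 + \left(E - 5\right) = -3 + \left(-5 + E\right) = -8 + E$)
$\left(D{\left(-3 \right)} + 3\right)^{2} \left(r{\left(0 \right)} + 11\right) = \left(\left(-8 - 3\right) + 3\right)^{2} \left(-4 + 11\right) = \left(-11 + 3\right)^{2} \cdot 7 = \left(-8\right)^{2} \cdot 7 = 64 \cdot 7 = 448$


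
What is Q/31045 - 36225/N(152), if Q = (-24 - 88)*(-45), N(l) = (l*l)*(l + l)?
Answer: 979269129/6229947392 ≈ 0.15719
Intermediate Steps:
N(l) = 2*l³ (N(l) = l²*(2*l) = 2*l³)
Q = 5040 (Q = -112*(-45) = 5040)
Q/31045 - 36225/N(152) = 5040/31045 - 36225/(2*152³) = 5040*(1/31045) - 36225/(2*3511808) = 144/887 - 36225/7023616 = 979269129/6229947392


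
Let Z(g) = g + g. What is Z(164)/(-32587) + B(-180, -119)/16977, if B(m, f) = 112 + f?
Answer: -5796565/553229499 ≈ -0.010478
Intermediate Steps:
Z(g) = 2*g
Z(164)/(-32587) + B(-180, -119)/16977 = (2*164)/(-32587) + (112 - 119)/16977 = 328*(-1/32587) - 7*1/16977 = -328/32587 - 7/16977 = -5796565/553229499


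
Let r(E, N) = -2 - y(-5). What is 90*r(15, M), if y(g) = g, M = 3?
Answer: 270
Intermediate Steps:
r(E, N) = 3 (r(E, N) = -2 - 1*(-5) = -2 + 5 = 3)
90*r(15, M) = 90*3 = 270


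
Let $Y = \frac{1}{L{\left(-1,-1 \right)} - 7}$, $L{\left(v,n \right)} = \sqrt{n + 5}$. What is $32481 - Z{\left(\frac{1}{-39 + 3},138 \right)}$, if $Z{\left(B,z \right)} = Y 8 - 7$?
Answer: $\frac{162448}{5} \approx 32490.0$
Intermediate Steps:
$L{\left(v,n \right)} = \sqrt{5 + n}$
$Y = - \frac{1}{5}$ ($Y = \frac{1}{\sqrt{5 - 1} - 7} = \frac{1}{\sqrt{4} - 7} = \frac{1}{2 - 7} = \frac{1}{-5} = - \frac{1}{5} \approx -0.2$)
$Z{\left(B,z \right)} = - \frac{43}{5}$ ($Z{\left(B,z \right)} = \left(- \frac{1}{5}\right) 8 - 7 = - \frac{8}{5} - 7 = - \frac{43}{5}$)
$32481 - Z{\left(\frac{1}{-39 + 3},138 \right)} = 32481 - - \frac{43}{5} = 32481 + \frac{43}{5} = \frac{162448}{5}$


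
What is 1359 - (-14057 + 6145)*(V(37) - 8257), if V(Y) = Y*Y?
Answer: -54496497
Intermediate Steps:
V(Y) = Y²
1359 - (-14057 + 6145)*(V(37) - 8257) = 1359 - (-14057 + 6145)*(37² - 8257) = 1359 - (-7912)*(1369 - 8257) = 1359 - (-7912)*(-6888) = 1359 - 1*54497856 = 1359 - 54497856 = -54496497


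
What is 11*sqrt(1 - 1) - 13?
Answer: -13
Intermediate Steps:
11*sqrt(1 - 1) - 13 = 11*sqrt(0) - 13 = 11*0 - 13 = 0 - 13 = -13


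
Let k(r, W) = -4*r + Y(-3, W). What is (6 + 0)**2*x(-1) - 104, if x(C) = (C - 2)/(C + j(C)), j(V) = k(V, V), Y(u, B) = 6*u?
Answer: -484/5 ≈ -96.800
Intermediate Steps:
k(r, W) = -18 - 4*r (k(r, W) = -4*r + 6*(-3) = -4*r - 18 = -18 - 4*r)
j(V) = -18 - 4*V
x(C) = (-2 + C)/(-18 - 3*C) (x(C) = (C - 2)/(C + (-18 - 4*C)) = (-2 + C)/(-18 - 3*C))
(6 + 0)**2*x(-1) - 104 = (6 + 0)**2*((2 - 1*(-1))/(3*(6 - 1))) - 104 = 6**2*((1/3)*(2 + 1)/5) - 104 = 36*((1/3)*(1/5)*3) - 104 = 36*(1/5) - 104 = 36/5 - 104 = -484/5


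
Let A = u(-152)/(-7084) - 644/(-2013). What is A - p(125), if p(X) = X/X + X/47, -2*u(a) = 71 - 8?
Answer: -58060703/17408424 ≈ -3.3352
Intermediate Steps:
u(a) = -63/2 (u(a) = -(71 - 8)/2 = -1/2*63 = -63/2)
p(X) = 1 + X/47 (p(X) = 1 + X*(1/47) = 1 + X/47)
A = 120143/370392 (A = -63/2/(-7084) - 644/(-2013) = -63/2*(-1/7084) - 644*(-1/2013) = 9/2024 + 644/2013 = 120143/370392 ≈ 0.32437)
A - p(125) = 120143/370392 - (1 + (1/47)*125) = 120143/370392 - (1 + 125/47) = 120143/370392 - 1*172/47 = 120143/370392 - 172/47 = -58060703/17408424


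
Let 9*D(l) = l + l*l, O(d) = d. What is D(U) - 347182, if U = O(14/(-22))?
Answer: -378081226/1089 ≈ -3.4718e+5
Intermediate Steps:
U = -7/11 (U = 14/(-22) = 14*(-1/22) = -7/11 ≈ -0.63636)
D(l) = l/9 + l²/9 (D(l) = (l + l*l)/9 = (l + l²)/9 = l/9 + l²/9)
D(U) - 347182 = (⅑)*(-7/11)*(1 - 7/11) - 347182 = (⅑)*(-7/11)*(4/11) - 347182 = -28/1089 - 347182 = -378081226/1089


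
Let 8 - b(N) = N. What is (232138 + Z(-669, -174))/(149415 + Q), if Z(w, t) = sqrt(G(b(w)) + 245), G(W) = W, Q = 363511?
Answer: 116069/256463 + sqrt(922)/512926 ≈ 0.45264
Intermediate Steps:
b(N) = 8 - N
Z(w, t) = sqrt(253 - w) (Z(w, t) = sqrt((8 - w) + 245) = sqrt(253 - w))
(232138 + Z(-669, -174))/(149415 + Q) = (232138 + sqrt(253 - 1*(-669)))/(149415 + 363511) = (232138 + sqrt(253 + 669))/512926 = (232138 + sqrt(922))*(1/512926) = 116069/256463 + sqrt(922)/512926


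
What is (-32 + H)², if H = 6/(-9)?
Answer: 9604/9 ≈ 1067.1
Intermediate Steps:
H = -⅔ (H = 6*(-⅑) = -⅔ ≈ -0.66667)
(-32 + H)² = (-32 - ⅔)² = (-98/3)² = 9604/9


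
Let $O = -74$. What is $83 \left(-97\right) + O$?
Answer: $-8125$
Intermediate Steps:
$83 \left(-97\right) + O = 83 \left(-97\right) - 74 = -8051 - 74 = -8125$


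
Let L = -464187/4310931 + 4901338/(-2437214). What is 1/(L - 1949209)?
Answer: -134700787003/262560271726317559 ≈ -5.1303e-7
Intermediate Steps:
L = -285392986932/134700787003 (L = -464187*1/4310931 + 4901338*(-1/2437214) = -154729/1436977 - 188513/93739 = -285392986932/134700787003 ≈ -2.1187)
1/(L - 1949209) = 1/(-285392986932/134700787003 - 1949209) = 1/(-262560271726317559/134700787003) = -134700787003/262560271726317559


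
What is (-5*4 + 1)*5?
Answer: -95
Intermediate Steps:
(-5*4 + 1)*5 = (-20 + 1)*5 = -19*5 = -95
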